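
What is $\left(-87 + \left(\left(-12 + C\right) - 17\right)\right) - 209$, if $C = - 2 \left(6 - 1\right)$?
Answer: $-335$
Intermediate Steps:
$C = -10$ ($C = \left(-2\right) 5 = -10$)
$\left(-87 + \left(\left(-12 + C\right) - 17\right)\right) - 209 = \left(-87 - 39\right) - 209 = -126 - 209 = -335$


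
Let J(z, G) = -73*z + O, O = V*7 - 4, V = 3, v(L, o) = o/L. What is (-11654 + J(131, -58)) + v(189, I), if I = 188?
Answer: -4006612/189 ≈ -21199.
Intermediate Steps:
O = 17 (O = 3*7 - 4 = 21 - 4 = 17)
J(z, G) = 17 - 73*z (J(z, G) = -73*z + 17 = 17 - 73*z)
(-11654 + J(131, -58)) + v(189, I) = (-11654 + (17 - 73*131)) + 188/189 = (-11654 + (17 - 9563)) + 188*(1/189) = (-11654 - 9546) + 188/189 = -21200 + 188/189 = -4006612/189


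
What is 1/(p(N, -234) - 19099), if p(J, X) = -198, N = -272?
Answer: -1/19297 ≈ -5.1822e-5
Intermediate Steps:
1/(p(N, -234) - 19099) = 1/(-198 - 19099) = 1/(-19297) = -1/19297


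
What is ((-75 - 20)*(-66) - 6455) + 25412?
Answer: 25227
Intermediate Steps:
((-75 - 20)*(-66) - 6455) + 25412 = (-95*(-66) - 6455) + 25412 = (6270 - 6455) + 25412 = -185 + 25412 = 25227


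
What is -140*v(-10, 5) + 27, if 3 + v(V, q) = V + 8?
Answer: 727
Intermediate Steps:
v(V, q) = 5 + V (v(V, q) = -3 + (V + 8) = -3 + (8 + V) = 5 + V)
-140*v(-10, 5) + 27 = -140*(5 - 10) + 27 = -140*(-5) + 27 = 700 + 27 = 727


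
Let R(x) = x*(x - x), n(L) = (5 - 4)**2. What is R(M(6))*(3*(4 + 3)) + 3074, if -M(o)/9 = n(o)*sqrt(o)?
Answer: 3074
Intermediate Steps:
n(L) = 1 (n(L) = 1**2 = 1)
M(o) = -9*sqrt(o)
R(x) = 0 (R(x) = x*0 = 0)
R(M(6))*(3*(4 + 3)) + 3074 = 0*(3*(4 + 3)) + 3074 = 0*(3*7) + 3074 = 0*21 + 3074 = 0 + 3074 = 3074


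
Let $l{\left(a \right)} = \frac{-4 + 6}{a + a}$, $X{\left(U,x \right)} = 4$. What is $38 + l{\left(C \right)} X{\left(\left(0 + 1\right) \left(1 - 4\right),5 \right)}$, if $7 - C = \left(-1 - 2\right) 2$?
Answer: $\frac{498}{13} \approx 38.308$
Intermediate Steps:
$C = 13$ ($C = 7 - \left(-1 - 2\right) 2 = 7 - \left(-3\right) 2 = 7 - -6 = 7 + 6 = 13$)
$l{\left(a \right)} = \frac{1}{a}$ ($l{\left(a \right)} = \frac{2}{2 a} = 2 \frac{1}{2 a} = \frac{1}{a}$)
$38 + l{\left(C \right)} X{\left(\left(0 + 1\right) \left(1 - 4\right),5 \right)} = 38 + \frac{1}{13} \cdot 4 = 38 + \frac{4}{13} = \frac{498}{13}$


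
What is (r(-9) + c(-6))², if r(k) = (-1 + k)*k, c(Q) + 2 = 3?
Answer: 8281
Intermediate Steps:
c(Q) = 1 (c(Q) = -2 + 3 = 1)
r(k) = k*(-1 + k)
(r(-9) + c(-6))² = (-9*(-1 - 9) + 1)² = (-9*(-10) + 1)² = (90 + 1)² = 91² = 8281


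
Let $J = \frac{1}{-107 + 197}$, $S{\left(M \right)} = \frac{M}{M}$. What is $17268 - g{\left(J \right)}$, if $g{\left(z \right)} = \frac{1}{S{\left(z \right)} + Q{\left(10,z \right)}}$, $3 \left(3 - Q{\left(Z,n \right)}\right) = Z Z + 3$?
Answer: $\frac{1571391}{91} \approx 17268.0$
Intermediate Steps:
$S{\left(M \right)} = 1$
$Q{\left(Z,n \right)} = 2 - \frac{Z^{2}}{3}$ ($Q{\left(Z,n \right)} = 3 - \frac{Z Z + 3}{3} = 3 - \frac{Z^{2} + 3}{3} = 3 - \frac{3 + Z^{2}}{3} = 3 - \left(1 + \frac{Z^{2}}{3}\right) = 2 - \frac{Z^{2}}{3}$)
$J = \frac{1}{90} \approx 0.011111$
$g{\left(z \right)} = - \frac{3}{91}$ ($g{\left(z \right)} = \frac{1}{1 + \left(2 - \frac{10^{2}}{3}\right)} = \frac{1}{1 + \left(2 - \frac{100}{3}\right)} = \frac{1}{1 - \frac{94}{3}} = \frac{1}{- \frac{91}{3}} = - \frac{3}{91}$)
$17268 - g{\left(J \right)} = 17268 - - \frac{3}{91} = 17268 + \frac{3}{91} = \frac{1571391}{91}$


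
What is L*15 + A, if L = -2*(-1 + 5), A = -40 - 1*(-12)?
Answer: -148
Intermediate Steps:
A = -28 (A = -40 + 12 = -28)
L = -8 (L = -2*4 = -8)
L*15 + A = -8*15 - 28 = -120 - 28 = -148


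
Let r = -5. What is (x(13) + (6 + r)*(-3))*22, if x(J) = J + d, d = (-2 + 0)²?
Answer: 308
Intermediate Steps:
d = 4 (d = (-2)² = 4)
x(J) = 4 + J (x(J) = J + 4 = 4 + J)
(x(13) + (6 + r)*(-3))*22 = ((4 + 13) + (6 - 5)*(-3))*22 = (17 + 1*(-3))*22 = (17 - 3)*22 = 14*22 = 308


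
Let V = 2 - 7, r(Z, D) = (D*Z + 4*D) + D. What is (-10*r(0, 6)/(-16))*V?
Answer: -375/4 ≈ -93.750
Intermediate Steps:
r(Z, D) = 5*D + D*Z (r(Z, D) = (4*D + D*Z) + D = 5*D + D*Z)
V = -5
(-10*r(0, 6)/(-16))*V = -10*6*(5 + 0)/(-16)*(-5) = -10*6*5*(-1)/16*(-5) = -300*(-1)/16*(-5) = -10*(-15/8)*(-5) = (75/4)*(-5) = -375/4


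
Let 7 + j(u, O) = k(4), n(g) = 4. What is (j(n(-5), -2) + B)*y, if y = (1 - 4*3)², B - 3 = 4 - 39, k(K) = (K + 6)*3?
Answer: -1089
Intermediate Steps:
k(K) = 18 + 3*K (k(K) = (6 + K)*3 = 18 + 3*K)
B = -32 (B = 3 + (4 - 39) = 3 - 35 = -32)
j(u, O) = 23 (j(u, O) = -7 + (18 + 3*4) = -7 + (18 + 12) = -7 + 30 = 23)
y = 121 (y = (1 - 12)² = (-11)² = 121)
(j(n(-5), -2) + B)*y = (23 - 32)*121 = -9*121 = -1089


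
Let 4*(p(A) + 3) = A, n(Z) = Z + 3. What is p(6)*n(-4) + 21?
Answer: 45/2 ≈ 22.500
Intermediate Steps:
n(Z) = 3 + Z
p(A) = -3 + A/4
p(6)*n(-4) + 21 = (-3 + (¼)*6)*(3 - 4) + 21 = (-3 + 3/2)*(-1) + 21 = -3/2*(-1) + 21 = 3/2 + 21 = 45/2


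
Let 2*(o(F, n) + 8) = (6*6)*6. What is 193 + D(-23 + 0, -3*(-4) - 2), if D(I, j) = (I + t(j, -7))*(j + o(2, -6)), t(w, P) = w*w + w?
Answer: 9763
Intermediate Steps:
o(F, n) = 100 (o(F, n) = -8 + ((6*6)*6)/2 = -8 + (36*6)/2 = -8 + (½)*216 = -8 + 108 = 100)
t(w, P) = w + w² (t(w, P) = w² + w = w + w²)
D(I, j) = (100 + j)*(I + j*(1 + j)) (D(I, j) = (I + j*(1 + j))*(j + 100) = (I + j*(1 + j))*(100 + j) = (100 + j)*(I + j*(1 + j)))
193 + D(-23 + 0, -3*(-4) - 2) = 193 + ((-3*(-4) - 2)³ + 100*(-23 + 0) + 100*(-3*(-4) - 2) + 101*(-3*(-4) - 2)² + (-23 + 0)*(-3*(-4) - 2)) = 193 + ((12 - 2)³ + 100*(-23) + 100*(12 - 2) + 101*(12 - 2)² - 23*(12 - 2)) = 193 + (10³ - 2300 + 100*10 + 101*10² - 23*10) = 193 + (1000 - 2300 + 1000 + 101*100 - 230) = 193 + (1000 - 2300 + 1000 + 10100 - 230) = 193 + 9570 = 9763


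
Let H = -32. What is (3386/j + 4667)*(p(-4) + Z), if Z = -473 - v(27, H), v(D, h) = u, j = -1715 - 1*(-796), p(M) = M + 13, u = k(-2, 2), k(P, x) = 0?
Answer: -1988512368/919 ≈ -2.1638e+6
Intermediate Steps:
u = 0
p(M) = 13 + M
j = -919 (j = -1715 + 796 = -919)
v(D, h) = 0
Z = -473 (Z = -473 - 1*0 = -473 + 0 = -473)
(3386/j + 4667)*(p(-4) + Z) = (3386/(-919) + 4667)*((13 - 4) - 473) = (3386*(-1/919) + 4667)*(9 - 473) = (-3386/919 + 4667)*(-464) = (4285587/919)*(-464) = -1988512368/919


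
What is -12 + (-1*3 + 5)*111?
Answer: 210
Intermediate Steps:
-12 + (-1*3 + 5)*111 = -12 + (-3 + 5)*111 = -12 + 2*111 = -12 + 222 = 210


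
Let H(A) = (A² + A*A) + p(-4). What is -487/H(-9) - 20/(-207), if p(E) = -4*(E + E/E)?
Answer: -32443/12006 ≈ -2.7022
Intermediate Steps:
p(E) = -4 - 4*E (p(E) = -4*(E + 1) = -4*(1 + E) = -4 - 4*E)
H(A) = 12 + 2*A² (H(A) = (A² + A*A) + (-4 - 4*(-4)) = (A² + A²) + (-4 + 16) = 2*A² + 12 = 12 + 2*A²)
-487/H(-9) - 20/(-207) = -487/(12 + 2*(-9)²) - 20/(-207) = -487/(12 + 2*81) - 20*(-1/207) = -487/(12 + 162) + 20/207 = -487/174 + 20/207 = -32443/12006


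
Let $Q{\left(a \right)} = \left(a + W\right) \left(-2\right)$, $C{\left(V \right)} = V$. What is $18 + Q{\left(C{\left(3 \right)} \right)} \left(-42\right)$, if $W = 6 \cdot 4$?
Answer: $2286$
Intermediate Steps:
$W = 24$
$Q{\left(a \right)} = -48 - 2 a$ ($Q{\left(a \right)} = \left(a + 24\right) \left(-2\right) = \left(24 + a\right) \left(-2\right) = -48 - 2 a$)
$18 + Q{\left(C{\left(3 \right)} \right)} \left(-42\right) = 18 + \left(-48 - 6\right) \left(-42\right) = 18 - -2268 = 18 + 2268 = 2286$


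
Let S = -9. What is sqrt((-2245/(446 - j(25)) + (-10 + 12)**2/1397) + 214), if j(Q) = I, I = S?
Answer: sqrt(3378818145703)/127127 ≈ 14.459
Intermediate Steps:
I = -9
j(Q) = -9
sqrt((-2245/(446 - j(25)) + (-10 + 12)**2/1397) + 214) = sqrt((-2245/(446 - 1*(-9)) + (-10 + 12)**2/1397) + 214) = sqrt((-2245/(446 + 9) + 2**2*(1/1397)) + 214) = sqrt((-2245/455 + 4*(1/1397)) + 214) = sqrt((-2245*1/455 + 4/1397) + 214) = sqrt((-449/91 + 4/1397) + 214) = sqrt(-626889/127127 + 214) = sqrt(26578289/127127) = sqrt(3378818145703)/127127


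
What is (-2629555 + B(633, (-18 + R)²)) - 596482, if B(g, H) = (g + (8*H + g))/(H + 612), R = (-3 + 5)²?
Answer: -1303317531/404 ≈ -3.2260e+6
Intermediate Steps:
R = 4 (R = 2² = 4)
B(g, H) = (2*g + 8*H)/(612 + H) (B(g, H) = (g + (g + 8*H))/(612 + H) = (2*g + 8*H)/(612 + H))
(-2629555 + B(633, (-18 + R)²)) - 596482 = (-2629555 + 2*(633 + 4*(-18 + 4)²)/(612 + (-18 + 4)²)) - 596482 = (-2629555 + 2*(633 + 4*(-14)²)/(612 + (-14)²)) - 596482 = (-2629555 + 2*(633 + 4*196)/(612 + 196)) - 596482 = (-2629555 + 2*(633 + 784)/808) - 596482 = (-2629555 + 2*(1/808)*1417) - 596482 = (-2629555 + 1417/404) - 596482 = -1062338803/404 - 596482 = -1303317531/404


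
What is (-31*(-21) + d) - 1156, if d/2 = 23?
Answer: -459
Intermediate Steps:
d = 46 (d = 2*23 = 46)
(-31*(-21) + d) - 1156 = (-31*(-21) + 46) - 1156 = (651 + 46) - 1156 = 697 - 1156 = -459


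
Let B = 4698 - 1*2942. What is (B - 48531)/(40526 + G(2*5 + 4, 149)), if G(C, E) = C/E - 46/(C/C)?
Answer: -6969475/6031534 ≈ -1.1555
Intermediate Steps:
B = 1756 (B = 4698 - 2942 = 1756)
G(C, E) = -46 + C/E (G(C, E) = C/E - 46/1 = C/E - 46*1 = C/E - 46 = -46 + C/E)
(B - 48531)/(40526 + G(2*5 + 4, 149)) = (1756 - 48531)/(40526 + (-46 + (2*5 + 4)/149)) = -46775/(40526 + (-46 + (10 + 4)*(1/149))) = -46775/(40526 + (-46 + 14*(1/149))) = -46775/(40526 + (-46 + 14/149)) = -46775/(40526 - 6840/149) = -46775/6031534/149 = -46775*149/6031534 = -6969475/6031534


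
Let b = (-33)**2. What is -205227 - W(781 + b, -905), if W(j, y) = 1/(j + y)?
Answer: -198044056/965 ≈ -2.0523e+5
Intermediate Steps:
b = 1089
-205227 - W(781 + b, -905) = -205227 - 1/((781 + 1089) - 905) = -205227 - 1/(1870 - 905) = -205227 - 1/965 = -198044056/965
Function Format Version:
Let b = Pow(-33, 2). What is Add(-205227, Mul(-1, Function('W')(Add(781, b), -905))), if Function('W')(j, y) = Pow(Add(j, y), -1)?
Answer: Rational(-198044056, 965) ≈ -2.0523e+5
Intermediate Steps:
b = 1089
Add(-205227, Mul(-1, Function('W')(Add(781, b), -905))) = Add(-205227, Mul(-1, Pow(Add(Add(781, 1089), -905), -1))) = Add(-205227, Mul(-1, Pow(Add(1870, -905), -1))) = Add(-205227, Mul(-1, Pow(965, -1))) = Add(-205227, Mul(-1, Rational(1, 965))) = Add(-205227, Rational(-1, 965)) = Rational(-198044056, 965)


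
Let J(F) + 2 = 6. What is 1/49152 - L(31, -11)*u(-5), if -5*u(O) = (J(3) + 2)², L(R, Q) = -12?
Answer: -21233659/245760 ≈ -86.400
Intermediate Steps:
J(F) = 4 (J(F) = -2 + 6 = 4)
u(O) = -36/5 (u(O) = -(4 + 2)²/5 = -⅕*6² = -⅕*36 = -36/5)
1/49152 - L(31, -11)*u(-5) = 1/49152 - (-12)*(-36)/5 = 1/49152 - 1*432/5 = 1/49152 - 432/5 = -21233659/245760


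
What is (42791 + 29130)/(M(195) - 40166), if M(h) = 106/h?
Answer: -14024595/7832264 ≈ -1.7906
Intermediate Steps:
(42791 + 29130)/(M(195) - 40166) = (42791 + 29130)/(106/195 - 40166) = 71921/(106*(1/195) - 40166) = 71921/(106/195 - 40166) = 71921/(-7832264/195) = 71921*(-195/7832264) = -14024595/7832264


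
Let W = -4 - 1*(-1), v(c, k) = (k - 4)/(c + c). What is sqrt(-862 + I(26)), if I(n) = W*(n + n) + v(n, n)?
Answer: I*sqrt(687882)/26 ≈ 31.899*I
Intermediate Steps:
v(c, k) = (-4 + k)/(2*c) (v(c, k) = (-4 + k)/((2*c)) = (-4 + k)*(1/(2*c)) = (-4 + k)/(2*c))
W = -3 (W = -4 + 1 = -3)
I(n) = -6*n + (-4 + n)/(2*n) (I(n) = -3*(n + n) + (-4 + n)/(2*n) = -6*n + (-4 + n)/(2*n))
sqrt(-862 + I(26)) = sqrt(-862 + (1/2 - 6*26 - 2/26)) = sqrt(-862 + (1/2 - 156 - 2*1/26)) = sqrt(-862 + (1/2 - 156 - 1/13)) = sqrt(-862 - 4045/26) = sqrt(-26457/26) = I*sqrt(687882)/26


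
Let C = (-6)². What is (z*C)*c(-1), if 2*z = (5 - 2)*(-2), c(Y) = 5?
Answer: -540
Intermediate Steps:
z = -3 (z = ((5 - 2)*(-2))/2 = (3*(-2))/2 = (½)*(-6) = -3)
C = 36
(z*C)*c(-1) = -3*36*5 = -108*5 = -540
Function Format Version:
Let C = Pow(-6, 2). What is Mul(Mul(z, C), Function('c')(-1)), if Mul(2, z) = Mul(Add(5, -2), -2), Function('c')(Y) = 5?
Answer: -540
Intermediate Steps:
z = -3 (z = Mul(Rational(1, 2), Mul(Add(5, -2), -2)) = Mul(Rational(1, 2), Mul(3, -2)) = Mul(Rational(1, 2), -6) = -3)
C = 36
Mul(Mul(z, C), Function('c')(-1)) = Mul(Mul(-3, 36), 5) = Mul(-108, 5) = -540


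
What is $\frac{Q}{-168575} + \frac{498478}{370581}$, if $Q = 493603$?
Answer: $- \frac{8989905863}{5679153825} \approx -1.583$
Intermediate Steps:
$\frac{Q}{-168575} + \frac{498478}{370581} = \frac{493603}{-168575} + \frac{498478}{370581} = 493603 \left(- \frac{1}{168575}\right) + 498478 \cdot \frac{1}{370581} = - \frac{44873}{15325} + \frac{498478}{370581} = - \frac{8989905863}{5679153825}$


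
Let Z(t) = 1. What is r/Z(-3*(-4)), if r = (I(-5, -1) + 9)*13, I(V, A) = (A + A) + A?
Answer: 78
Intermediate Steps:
I(V, A) = 3*A (I(V, A) = 2*A + A = 3*A)
r = 78 (r = (3*(-1) + 9)*13 = (-3 + 9)*13 = 6*13 = 78)
r/Z(-3*(-4)) = 78/1 = 78*1 = 78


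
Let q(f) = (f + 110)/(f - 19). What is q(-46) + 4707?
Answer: 305891/65 ≈ 4706.0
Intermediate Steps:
q(f) = (110 + f)/(-19 + f)
q(-46) + 4707 = (110 - 46)/(-19 - 46) + 4707 = 64/(-65) + 4707 = -1/65*64 + 4707 = -64/65 + 4707 = 305891/65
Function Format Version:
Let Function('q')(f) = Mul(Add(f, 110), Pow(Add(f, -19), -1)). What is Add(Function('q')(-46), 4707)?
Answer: Rational(305891, 65) ≈ 4706.0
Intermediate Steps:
Function('q')(f) = Mul(Pow(Add(-19, f), -1), Add(110, f)) (Function('q')(f) = Mul(Add(110, f), Pow(Add(-19, f), -1)) = Mul(Pow(Add(-19, f), -1), Add(110, f)))
Add(Function('q')(-46), 4707) = Add(Mul(Pow(Add(-19, -46), -1), Add(110, -46)), 4707) = Add(Mul(Pow(-65, -1), 64), 4707) = Add(Mul(Rational(-1, 65), 64), 4707) = Add(Rational(-64, 65), 4707) = Rational(305891, 65)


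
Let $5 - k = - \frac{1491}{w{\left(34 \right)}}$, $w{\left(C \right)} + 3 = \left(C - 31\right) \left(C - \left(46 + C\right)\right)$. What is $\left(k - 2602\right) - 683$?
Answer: $- \frac{154657}{47} \approx -3290.6$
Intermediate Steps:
$w{\left(C \right)} = 1423 - 46 C$ ($w{\left(C \right)} = -3 + \left(C - 31\right) \left(C - \left(46 + C\right)\right) = -3 + \left(-31 + C\right) \left(-46\right) = -3 - \left(-1426 + 46 C\right) = 1423 - 46 C$)
$k = - \frac{262}{47}$ ($k = 5 - - \frac{1491}{1423 - 1564} = 5 - - \frac{1491}{-141} = 5 - \left(-1491\right) \left(- \frac{1}{141}\right) = 5 - \frac{497}{47} = - \frac{262}{47} \approx -5.5745$)
$\left(k - 2602\right) - 683 = \left(- \frac{262}{47} - 2602\right) - 683 = - \frac{122556}{47} - 683 = - \frac{154657}{47}$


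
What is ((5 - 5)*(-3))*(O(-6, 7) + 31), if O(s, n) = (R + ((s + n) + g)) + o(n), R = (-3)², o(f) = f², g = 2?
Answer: 0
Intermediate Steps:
R = 9
O(s, n) = 11 + n + s + n² (O(s, n) = (9 + ((s + n) + 2)) + n² = (9 + ((n + s) + 2)) + n² = (9 + (2 + n + s)) + n² = (11 + n + s) + n² = 11 + n + s + n²)
((5 - 5)*(-3))*(O(-6, 7) + 31) = ((5 - 5)*(-3))*((11 + 7 - 6 + 7²) + 31) = (0*(-3))*((11 + 7 - 6 + 49) + 31) = 0*(61 + 31) = 0*92 = 0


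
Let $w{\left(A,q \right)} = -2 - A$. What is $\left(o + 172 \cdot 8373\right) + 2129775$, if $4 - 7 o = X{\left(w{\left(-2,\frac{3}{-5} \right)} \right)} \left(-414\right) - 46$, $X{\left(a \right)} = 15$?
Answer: $\frac{24995777}{7} \approx 3.5708 \cdot 10^{6}$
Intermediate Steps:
$o = \frac{6260}{7}$ ($o = \frac{4}{7} - \frac{15 \left(-414\right) - 46}{7} = \frac{4}{7} - \frac{-6210 - 46}{7} = \frac{4}{7} - - \frac{6256}{7} = \frac{4}{7} + \frac{6256}{7} = \frac{6260}{7} \approx 894.29$)
$\left(o + 172 \cdot 8373\right) + 2129775 = \left(\frac{6260}{7} + 172 \cdot 8373\right) + 2129775 = \left(\frac{6260}{7} + 1440156\right) + 2129775 = \frac{10087352}{7} + 2129775 = \frac{24995777}{7}$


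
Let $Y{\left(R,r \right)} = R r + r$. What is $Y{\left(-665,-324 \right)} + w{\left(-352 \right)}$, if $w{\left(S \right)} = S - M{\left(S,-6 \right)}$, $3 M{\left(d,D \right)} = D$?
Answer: $214786$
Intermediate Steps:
$M{\left(d,D \right)} = \frac{D}{3}$
$Y{\left(R,r \right)} = r + R r$
$w{\left(S \right)} = 2 + S$ ($w{\left(S \right)} = S - \frac{1}{3} \left(-6\right) = S - -2 = S + 2 = 2 + S$)
$Y{\left(-665,-324 \right)} + w{\left(-352 \right)} = - 324 \left(1 - 665\right) + \left(2 - 352\right) = \left(-324\right) \left(-664\right) - 350 = 215136 - 350 = 214786$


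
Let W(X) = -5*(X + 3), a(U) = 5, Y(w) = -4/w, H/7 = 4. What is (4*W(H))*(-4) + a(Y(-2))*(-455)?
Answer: 205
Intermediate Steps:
H = 28 (H = 7*4 = 28)
W(X) = -15 - 5*X (W(X) = -5*(3 + X) = -15 - 5*X)
(4*W(H))*(-4) + a(Y(-2))*(-455) = (4*(-15 - 5*28))*(-4) + 5*(-455) = (4*(-15 - 140))*(-4) - 2275 = (4*(-155))*(-4) - 2275 = -620*(-4) - 2275 = 2480 - 2275 = 205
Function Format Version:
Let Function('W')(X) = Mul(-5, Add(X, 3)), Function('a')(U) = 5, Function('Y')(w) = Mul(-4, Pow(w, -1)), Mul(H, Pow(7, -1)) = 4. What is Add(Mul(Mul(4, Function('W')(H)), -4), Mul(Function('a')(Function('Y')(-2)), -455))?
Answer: 205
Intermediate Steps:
H = 28 (H = Mul(7, 4) = 28)
Function('W')(X) = Add(-15, Mul(-5, X)) (Function('W')(X) = Mul(-5, Add(3, X)) = Add(-15, Mul(-5, X)))
Add(Mul(Mul(4, Function('W')(H)), -4), Mul(Function('a')(Function('Y')(-2)), -455)) = Add(Mul(Mul(4, Add(-15, Mul(-5, 28))), -4), Mul(5, -455)) = Add(Mul(Mul(4, Add(-15, -140)), -4), -2275) = Add(Mul(Mul(4, -155), -4), -2275) = Add(Mul(-620, -4), -2275) = Add(2480, -2275) = 205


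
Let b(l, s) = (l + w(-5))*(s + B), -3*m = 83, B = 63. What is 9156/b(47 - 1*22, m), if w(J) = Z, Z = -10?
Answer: 4578/265 ≈ 17.275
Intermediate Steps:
m = -83/3 (m = -⅓*83 = -83/3 ≈ -27.667)
w(J) = -10
b(l, s) = (-10 + l)*(63 + s) (b(l, s) = (l - 10)*(s + 63) = (-10 + l)*(63 + s))
9156/b(47 - 1*22, m) = 9156/(-630 - 10*(-83/3) + 63*(47 - 1*22) + (47 - 1*22)*(-83/3)) = 9156/(-630 + 830/3 + 63*(47 - 22) + (47 - 22)*(-83/3)) = 9156/(-630 + 830/3 + 63*25 + 25*(-83/3)) = 9156/(-630 + 830/3 + 1575 - 2075/3) = 9156/530 = 9156*(1/530) = 4578/265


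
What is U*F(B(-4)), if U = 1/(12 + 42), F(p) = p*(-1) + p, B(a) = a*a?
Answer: 0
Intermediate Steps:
B(a) = a²
F(p) = 0 (F(p) = -p + p = 0)
U = 1/54 ≈ 0.018519
U*F(B(-4)) = (1/54)*0 = 0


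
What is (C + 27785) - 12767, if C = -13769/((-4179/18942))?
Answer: 15408220/199 ≈ 77428.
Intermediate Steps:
C = 12419638/199 (C = -13769/((-4179*1/18942)) = -13769/(-199/902) = -13769*(-902/199) = 12419638/199 ≈ 62410.)
(C + 27785) - 12767 = (12419638/199 + 27785) - 12767 = 17948853/199 - 12767 = 15408220/199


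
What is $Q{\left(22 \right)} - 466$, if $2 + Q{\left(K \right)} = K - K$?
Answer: $-468$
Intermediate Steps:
$Q{\left(K \right)} = -2$ ($Q{\left(K \right)} = -2 + \left(K - K\right) = -2 + 0 = -2$)
$Q{\left(22 \right)} - 466 = -2 - 466 = -468$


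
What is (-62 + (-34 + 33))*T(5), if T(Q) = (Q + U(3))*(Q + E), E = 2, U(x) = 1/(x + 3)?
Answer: -4557/2 ≈ -2278.5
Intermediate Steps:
U(x) = 1/(3 + x)
T(Q) = (2 + Q)*(⅙ + Q) (T(Q) = (Q + 1/(3 + 3))*(Q + 2) = (Q + 1/6)*(2 + Q) = (Q + ⅙)*(2 + Q) = (⅙ + Q)*(2 + Q) = (2 + Q)*(⅙ + Q))
(-62 + (-34 + 33))*T(5) = (-62 + (-34 + 33))*(⅓ + 5² + (13/6)*5) = (-62 - 1)*(⅓ + 25 + 65/6) = -63*217/6 = -4557/2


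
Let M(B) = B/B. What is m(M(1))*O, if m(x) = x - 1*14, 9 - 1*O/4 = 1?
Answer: -416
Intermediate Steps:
O = 32 (O = 36 - 4*1 = 36 - 4 = 32)
M(B) = 1
m(x) = -14 + x (m(x) = x - 14 = -14 + x)
m(M(1))*O = (-14 + 1)*32 = -13*32 = -416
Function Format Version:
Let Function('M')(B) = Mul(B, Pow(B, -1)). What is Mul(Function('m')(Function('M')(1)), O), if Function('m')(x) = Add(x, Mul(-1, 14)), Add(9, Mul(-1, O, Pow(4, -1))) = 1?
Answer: -416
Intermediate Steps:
O = 32 (O = Add(36, Mul(-4, 1)) = Add(36, -4) = 32)
Function('M')(B) = 1
Function('m')(x) = Add(-14, x) (Function('m')(x) = Add(x, -14) = Add(-14, x))
Mul(Function('m')(Function('M')(1)), O) = Mul(Add(-14, 1), 32) = Mul(-13, 32) = -416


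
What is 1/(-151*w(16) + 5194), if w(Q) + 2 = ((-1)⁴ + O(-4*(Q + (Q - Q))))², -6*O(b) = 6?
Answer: 1/5496 ≈ 0.00018195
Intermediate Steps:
O(b) = -1 (O(b) = -⅙*6 = -1)
w(Q) = -2 (w(Q) = -2 + ((-1)⁴ - 1)² = -2 + (1 - 1)² = -2 + 0² = -2 + 0 = -2)
1/(-151*w(16) + 5194) = 1/(-151*(-2) + 5194) = 1/(302 + 5194) = 1/5496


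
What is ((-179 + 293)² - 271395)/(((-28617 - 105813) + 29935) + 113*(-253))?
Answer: 258399/133084 ≈ 1.9416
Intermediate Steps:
((-179 + 293)² - 271395)/(((-28617 - 105813) + 29935) + 113*(-253)) = (114² - 271395)/((-134430 + 29935) - 28589) = (12996 - 271395)/(-104495 - 28589) = -258399/(-133084) = -258399*(-1/133084) = 258399/133084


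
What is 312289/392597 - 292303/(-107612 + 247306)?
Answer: -71132381325/54843445318 ≈ -1.2970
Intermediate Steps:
312289/392597 - 292303/(-107612 + 247306) = 312289*(1/392597) - 292303/139694 = 312289/392597 - 292303*1/139694 = 312289/392597 - 292303/139694 = -71132381325/54843445318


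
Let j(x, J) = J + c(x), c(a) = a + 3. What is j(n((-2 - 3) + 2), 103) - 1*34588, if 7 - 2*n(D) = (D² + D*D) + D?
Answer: -34486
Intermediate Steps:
n(D) = 7/2 - D² - D/2 (n(D) = 7/2 - ((D² + D*D) + D)/2 = 7/2 - ((D² + D²) + D)/2 = 7/2 - (2*D² + D)/2 = 7/2 - (D + 2*D²)/2 = 7/2 + (-D² - D/2) = 7/2 - D² - D/2)
c(a) = 3 + a
j(x, J) = 3 + J + x (j(x, J) = J + (3 + x) = 3 + J + x)
j(n((-2 - 3) + 2), 103) - 1*34588 = (3 + 103 + (7/2 - ((-2 - 3) + 2)² - ((-2 - 3) + 2)/2)) - 1*34588 = (3 + 103 + (7/2 - (-5 + 2)² - (-5 + 2)/2)) - 34588 = (3 + 103 + (7/2 - 1*(-3)² - ½*(-3))) - 34588 = (3 + 103 + (7/2 - 1*9 + 3/2)) - 34588 = (3 + 103 + (7/2 - 9 + 3/2)) - 34588 = (3 + 103 - 4) - 34588 = 102 - 34588 = -34486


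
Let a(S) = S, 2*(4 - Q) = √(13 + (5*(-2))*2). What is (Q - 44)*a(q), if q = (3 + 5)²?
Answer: -2560 - 32*I*√7 ≈ -2560.0 - 84.664*I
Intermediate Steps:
Q = 4 - I*√7/2 (Q = 4 - √(13 + (5*(-2))*2)/2 = 4 - √(13 - 10*2)/2 = 4 - √(13 - 20)/2 = 4 - I*√7/2 ≈ 4.0 - 1.3229*I)
q = 64 (q = 8² = 64)
(Q - 44)*a(q) = ((4 - I*√7/2) - 44)*64 = (-40 - I*√7/2)*64 = -2560 - 32*I*√7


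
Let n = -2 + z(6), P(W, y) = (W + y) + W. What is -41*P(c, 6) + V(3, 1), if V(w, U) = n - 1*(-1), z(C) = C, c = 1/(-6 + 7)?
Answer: -323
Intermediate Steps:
c = 1 (c = 1/1 = 1)
P(W, y) = y + 2*W
n = 4 (n = -2 + 6 = 4)
V(w, U) = 5 (V(w, U) = 4 - 1*(-1) = 4 + 1 = 5)
-41*P(c, 6) + V(3, 1) = -41*(6 + 2*1) + 5 = -41*(6 + 2) + 5 = -41*8 + 5 = -328 + 5 = -323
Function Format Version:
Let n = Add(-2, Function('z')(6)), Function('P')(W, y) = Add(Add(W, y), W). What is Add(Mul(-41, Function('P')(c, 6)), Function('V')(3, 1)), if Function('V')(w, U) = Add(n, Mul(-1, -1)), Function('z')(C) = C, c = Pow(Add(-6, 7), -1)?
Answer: -323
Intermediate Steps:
c = 1 (c = Pow(1, -1) = 1)
Function('P')(W, y) = Add(y, Mul(2, W))
n = 4 (n = Add(-2, 6) = 4)
Function('V')(w, U) = 5 (Function('V')(w, U) = Add(4, Mul(-1, -1)) = Add(4, 1) = 5)
Add(Mul(-41, Function('P')(c, 6)), Function('V')(3, 1)) = Add(Mul(-41, Add(6, Mul(2, 1))), 5) = Add(Mul(-41, Add(6, 2)), 5) = Add(Mul(-41, 8), 5) = Add(-328, 5) = -323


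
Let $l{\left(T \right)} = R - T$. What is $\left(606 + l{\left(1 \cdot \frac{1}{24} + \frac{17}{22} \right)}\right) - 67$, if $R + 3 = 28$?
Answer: $\frac{148681}{264} \approx 563.19$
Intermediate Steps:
$R = 25$ ($R = -3 + 28 = 25$)
$l{\left(T \right)} = 25 - T$
$\left(606 + l{\left(1 \cdot \frac{1}{24} + \frac{17}{22} \right)}\right) - 67 = \left(606 - \left(-25 + \frac{17}{22} + \frac{1}{24}\right)\right) - 67 = \left(606 - \left(-25 + \frac{1}{24} + \frac{17}{22}\right)\right) - 67 = \left(606 + \left(25 - \left(\frac{1}{24} + \frac{17}{22}\right)\right)\right) - 67 = \left(606 + \left(25 - \frac{215}{264}\right)\right) - 67 = \left(606 + \frac{6385}{264}\right) - 67 = \frac{166369}{264} - 67 = \frac{148681}{264}$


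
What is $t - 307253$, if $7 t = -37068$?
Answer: $- \frac{2187839}{7} \approx -3.1255 \cdot 10^{5}$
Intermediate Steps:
$t = - \frac{37068}{7}$ ($t = \frac{1}{7} \left(-37068\right) = - \frac{37068}{7} \approx -5295.4$)
$t - 307253 = - \frac{37068}{7} - 307253 = - \frac{2187839}{7}$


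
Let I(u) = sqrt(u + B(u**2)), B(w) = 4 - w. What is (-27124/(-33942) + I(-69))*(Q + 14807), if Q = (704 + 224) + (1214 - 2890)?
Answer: 190668158/16971 + 14059*I*sqrt(4826) ≈ 11235.0 + 9.7667e+5*I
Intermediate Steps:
I(u) = sqrt(4 + u - u**2) (I(u) = sqrt(u + (4 - u**2)) = sqrt(4 + u - u**2))
Q = -748 (Q = 928 - 1676 = -748)
(-27124/(-33942) + I(-69))*(Q + 14807) = (-27124/(-33942) + sqrt(4 - 69 - 1*(-69)**2))*(-748 + 14807) = (-27124*(-1/33942) + sqrt(4 - 69 - 1*4761))*14059 = (13562/16971 + sqrt(4 - 69 - 4761))*14059 = (13562/16971 + sqrt(-4826))*14059 = (13562/16971 + I*sqrt(4826))*14059 = 190668158/16971 + 14059*I*sqrt(4826)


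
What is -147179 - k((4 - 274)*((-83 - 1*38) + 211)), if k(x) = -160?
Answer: -147019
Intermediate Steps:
-147179 - k((4 - 274)*((-83 - 1*38) + 211)) = -147179 - 1*(-160) = -147179 + 160 = -147019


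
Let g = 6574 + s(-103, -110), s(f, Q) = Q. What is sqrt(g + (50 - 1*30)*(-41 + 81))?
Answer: 4*sqrt(454) ≈ 85.229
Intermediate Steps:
g = 6464 (g = 6574 - 110 = 6464)
sqrt(g + (50 - 1*30)*(-41 + 81)) = sqrt(6464 + (50 - 1*30)*(-41 + 81)) = sqrt(6464 + (50 - 30)*40) = sqrt(6464 + 20*40) = sqrt(6464 + 800) = sqrt(7264) = 4*sqrt(454)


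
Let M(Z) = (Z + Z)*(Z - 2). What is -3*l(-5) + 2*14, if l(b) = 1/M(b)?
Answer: 1957/70 ≈ 27.957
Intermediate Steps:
M(Z) = 2*Z*(-2 + Z) (M(Z) = (2*Z)*(-2 + Z) = 2*Z*(-2 + Z))
l(b) = 1/(2*b*(-2 + b))
-3*l(-5) + 2*14 = -3/(2*(-5)*(-2 - 5)) + 2*14 = -3*(-1)/(2*5*(-7)) + 28 = -3*(-1)*(-1)/(2*5*7) + 28 = -3*1/70 + 28 = -3/70 + 28 = 1957/70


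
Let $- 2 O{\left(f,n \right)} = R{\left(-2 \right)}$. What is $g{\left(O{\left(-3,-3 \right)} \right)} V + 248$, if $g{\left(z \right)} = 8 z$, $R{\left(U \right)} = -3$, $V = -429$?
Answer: $-4900$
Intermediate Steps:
$O{\left(f,n \right)} = \frac{3}{2}$ ($O{\left(f,n \right)} = \left(- \frac{1}{2}\right) \left(-3\right) = \frac{3}{2}$)
$g{\left(O{\left(-3,-3 \right)} \right)} V + 248 = 8 \cdot \frac{3}{2} \left(-429\right) + 248 = 12 \left(-429\right) + 248 = -5148 + 248 = -4900$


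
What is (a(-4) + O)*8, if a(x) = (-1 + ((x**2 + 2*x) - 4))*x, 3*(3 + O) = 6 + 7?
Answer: -256/3 ≈ -85.333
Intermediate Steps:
O = 4/3 (O = -3 + (6 + 7)/3 = -3 + (1/3)*13 = -3 + 13/3 = 4/3 ≈ 1.3333)
a(x) = x*(-5 + x**2 + 2*x) (a(x) = (-1 + (-4 + x**2 + 2*x))*x = (-5 + x**2 + 2*x)*x = x*(-5 + x**2 + 2*x))
(a(-4) + O)*8 = (-4*(-5 + (-4)**2 + 2*(-4)) + 4/3)*8 = (-4*(-5 + 16 - 8) + 4/3)*8 = (-4*3 + 4/3)*8 = (-12 + 4/3)*8 = -32/3*8 = -256/3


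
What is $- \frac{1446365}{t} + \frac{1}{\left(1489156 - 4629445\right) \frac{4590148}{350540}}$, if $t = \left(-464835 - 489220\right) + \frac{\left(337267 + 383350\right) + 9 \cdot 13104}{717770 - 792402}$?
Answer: $\frac{14407065418455343573055}{9503337604089701562867} \approx 1.516$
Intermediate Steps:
$t = - \frac{71203871313}{74632}$ ($t = -954055 + \frac{720617 + 117936}{-74632} = -954055 + 838553 \left(- \frac{1}{74632}\right) = -954055 - \frac{838553}{74632} = - \frac{71203871313}{74632} \approx -9.5407 \cdot 10^{5}$)
$- \frac{1446365}{t} + \frac{1}{\left(1489156 - 4629445\right) \frac{4590148}{350540}} = - \frac{1446365}{- \frac{71203871313}{74632}} + \frac{1}{\left(1489156 - 4629445\right) \frac{4590148}{350540}} = \left(-1446365\right) \left(- \frac{74632}{71203871313}\right) + \frac{1}{\left(-3140289\right) 4590148 \cdot \frac{1}{350540}} = \frac{107945112680}{71203871313} - \frac{1}{3140289 \cdot \frac{1147537}{87635}} = \frac{107945112680}{71203871313} - \frac{87635}{3603597818193} = \frac{14407065418455343573055}{9503337604089701562867}$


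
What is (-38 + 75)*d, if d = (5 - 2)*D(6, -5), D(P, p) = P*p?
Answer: -3330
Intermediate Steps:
d = -90 (d = (5 - 2)*(6*(-5)) = 3*(-30) = -90)
(-38 + 75)*d = (-38 + 75)*(-90) = 37*(-90) = -3330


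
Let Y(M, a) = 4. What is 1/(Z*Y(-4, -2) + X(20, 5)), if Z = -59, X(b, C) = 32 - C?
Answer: -1/209 ≈ -0.0047847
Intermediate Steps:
1/(Z*Y(-4, -2) + X(20, 5)) = 1/(-59*4 + (32 - 1*5)) = 1/(-236 + (32 - 5)) = 1/(-236 + 27) = 1/(-209) = -1/209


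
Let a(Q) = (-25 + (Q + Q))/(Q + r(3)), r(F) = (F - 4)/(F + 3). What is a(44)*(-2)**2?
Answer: 1512/263 ≈ 5.7490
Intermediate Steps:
r(F) = (-4 + F)/(3 + F)
a(Q) = (-25 + 2*Q)/(-1/6 + Q) (a(Q) = (-25 + (Q + Q))/(Q + (-4 + 3)/(3 + 3)) = (-25 + 2*Q)/(Q - 1/6) = (-25 + 2*Q)/(-1/6 + Q))
a(44)*(-2)**2 = (6*(-25 + 2*44)/(-1 + 6*44))*(-2)**2 = (6*(-25 + 88)/(-1 + 264))*4 = (6*63/263)*4 = (6*(1/263)*63)*4 = (378/263)*4 = 1512/263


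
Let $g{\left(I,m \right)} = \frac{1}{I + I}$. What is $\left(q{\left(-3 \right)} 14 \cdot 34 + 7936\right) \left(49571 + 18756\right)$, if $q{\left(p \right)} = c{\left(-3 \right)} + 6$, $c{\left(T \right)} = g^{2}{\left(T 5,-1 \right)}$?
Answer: $\frac{165919752313}{225} \approx 7.3742 \cdot 10^{8}$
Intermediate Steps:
$g{\left(I,m \right)} = \frac{1}{2 I}$
$c{\left(T \right)} = \frac{1}{100 T^{2}}$ ($c{\left(T \right)} = \left(\frac{1}{2 T 5}\right)^{2} = \left(\frac{1}{2 \cdot 5 T}\right)^{2} = \left(\frac{\frac{1}{5} \frac{1}{T}}{2}\right)^{2} = \left(\frac{1}{10 T}\right)^{2} = \frac{1}{100 T^{2}}$)
$q{\left(p \right)} = \frac{5401}{900}$ ($q{\left(p \right)} = \frac{1}{100 \cdot 9} + 6 = \frac{1}{100} \cdot \frac{1}{9} + 6 = \frac{1}{900} + 6 = \frac{5401}{900}$)
$\left(q{\left(-3 \right)} 14 \cdot 34 + 7936\right) \left(49571 + 18756\right) = \left(\frac{5401}{900} \cdot 14 \cdot 34 + 7936\right) \left(49571 + 18756\right) = \left(\frac{37807}{450} \cdot 34 + 7936\right) 68327 = \left(\frac{642719}{225} + 7936\right) 68327 = \frac{2428319}{225} \cdot 68327 = \frac{165919752313}{225}$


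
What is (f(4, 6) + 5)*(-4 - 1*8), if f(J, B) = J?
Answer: -108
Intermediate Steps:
(f(4, 6) + 5)*(-4 - 1*8) = (4 + 5)*(-4 - 1*8) = 9*(-4 - 8) = 9*(-12) = -108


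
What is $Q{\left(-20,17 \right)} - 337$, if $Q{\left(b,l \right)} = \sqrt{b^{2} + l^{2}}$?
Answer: $-337 + \sqrt{689} \approx -310.75$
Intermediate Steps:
$Q{\left(-20,17 \right)} - 337 = \sqrt{\left(-20\right)^{2} + 17^{2}} - 337 = \sqrt{400 + 289} - 337 = \sqrt{689} - 337 = -337 + \sqrt{689}$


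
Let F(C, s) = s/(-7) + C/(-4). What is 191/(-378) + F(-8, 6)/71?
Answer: -13129/26838 ≈ -0.48919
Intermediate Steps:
F(C, s) = -C/4 - s/7 (F(C, s) = s*(-⅐) + C*(-¼) = -s/7 - C/4 = -C/4 - s/7)
191/(-378) + F(-8, 6)/71 = 191/(-378) + (-¼*(-8) - ⅐*6)/71 = 191*(-1/378) + (2 - 6/7)*(1/71) = -191/378 + (8/7)*(1/71) = -191/378 + 8/497 = -13129/26838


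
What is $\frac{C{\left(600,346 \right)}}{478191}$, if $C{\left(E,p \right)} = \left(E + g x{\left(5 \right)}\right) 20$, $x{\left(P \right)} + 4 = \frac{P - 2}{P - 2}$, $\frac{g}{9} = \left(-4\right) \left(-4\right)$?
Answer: $\frac{160}{22771} \approx 0.0070265$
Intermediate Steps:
$g = 144$ ($g = 9 \left(\left(-4\right) \left(-4\right)\right) = 9 \cdot 16 = 144$)
$x{\left(P \right)} = -3$ ($x{\left(P \right)} = -4 + \frac{P - 2}{P - 2} = -4 + \frac{-2 + P}{-2 + P} = -4 + 1 = -3$)
$C{\left(E,p \right)} = -8640 + 20 E$ ($C{\left(E,p \right)} = \left(E + 144 \left(-3\right)\right) 20 = \left(E - 432\right) 20 = \left(-432 + E\right) 20 = -8640 + 20 E$)
$\frac{C{\left(600,346 \right)}}{478191} = \frac{-8640 + 20 \cdot 600}{478191} = \left(-8640 + 12000\right) \frac{1}{478191} = 3360 \cdot \frac{1}{478191} = \frac{160}{22771}$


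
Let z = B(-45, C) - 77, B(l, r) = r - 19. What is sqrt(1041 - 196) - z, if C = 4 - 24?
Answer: 116 + 13*sqrt(5) ≈ 145.07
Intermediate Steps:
C = -20
B(l, r) = -19 + r
z = -116 (z = (-19 - 20) - 77 = -39 - 77 = -116)
sqrt(1041 - 196) - z = sqrt(1041 - 196) - 1*(-116) = sqrt(845) + 116 = 13*sqrt(5) + 116 = 116 + 13*sqrt(5)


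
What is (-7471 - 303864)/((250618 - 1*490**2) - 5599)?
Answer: -311335/4919 ≈ -63.292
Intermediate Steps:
(-7471 - 303864)/((250618 - 1*490**2) - 5599) = -311335/((250618 - 1*240100) - 5599) = -311335/((250618 - 240100) - 5599) = -311335/(10518 - 5599) = -311335/4919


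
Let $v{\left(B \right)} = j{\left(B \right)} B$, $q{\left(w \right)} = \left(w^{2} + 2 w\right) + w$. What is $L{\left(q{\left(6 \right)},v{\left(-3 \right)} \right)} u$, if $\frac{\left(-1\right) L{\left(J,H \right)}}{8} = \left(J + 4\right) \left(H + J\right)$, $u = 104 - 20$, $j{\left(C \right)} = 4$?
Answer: $-1636992$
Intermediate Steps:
$q{\left(w \right)} = w^{2} + 3 w$
$v{\left(B \right)} = 4 B$
$u = 84$
$L{\left(J,H \right)} = - 8 \left(4 + J\right) \left(H + J\right)$ ($L{\left(J,H \right)} = - 8 \left(J + 4\right) \left(H + J\right) = - 8 \left(4 + J\right) \left(H + J\right)$)
$L{\left(q{\left(6 \right)},v{\left(-3 \right)} \right)} u = \left(- 32 \cdot 4 \left(-3\right) - 32 \cdot 6 \left(3 + 6\right) - 8 \left(6 \left(3 + 6\right)\right)^{2} - 8 \cdot 4 \left(-3\right) 6 \left(3 + 6\right)\right) 84 = \left(\left(-32\right) \left(-12\right) - 32 \cdot 6 \cdot 9 - 8 \left(6 \cdot 9\right)^{2} - - 96 \cdot 6 \cdot 9\right) 84 = \left(384 - 1728 - 8 \cdot 54^{2} - \left(-96\right) 54\right) 84 = \left(384 - 1728 - 23328 + 5184\right) 84 = \left(-19488\right) 84 = -1636992$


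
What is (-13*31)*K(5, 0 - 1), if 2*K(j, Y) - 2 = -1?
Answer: -403/2 ≈ -201.50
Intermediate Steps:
K(j, Y) = ½ (K(j, Y) = 1 + (½)*(-1) = 1 - ½ = ½)
(-13*31)*K(5, 0 - 1) = -13*31*(½) = -403*½ = -403/2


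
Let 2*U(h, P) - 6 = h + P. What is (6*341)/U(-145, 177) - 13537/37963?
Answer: 77415095/721297 ≈ 107.33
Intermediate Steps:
U(h, P) = 3 + P/2 + h/2 (U(h, P) = 3 + (h + P)/2 = 3 + (P + h)/2 = 3 + (P/2 + h/2) = 3 + P/2 + h/2)
(6*341)/U(-145, 177) - 13537/37963 = (6*341)/(3 + (1/2)*177 + (1/2)*(-145)) - 13537/37963 = 2046/(3 + 177/2 - 145/2) - 13537*1/37963 = 2046/19 - 13537/37963 = 77415095/721297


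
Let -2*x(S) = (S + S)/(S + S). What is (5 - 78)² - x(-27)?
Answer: 10659/2 ≈ 5329.5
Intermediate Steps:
x(S) = -½ (x(S) = -(S + S)/(2*(S + S)) = -2*S/(2*(2*S)) = -2*S*1/(2*S)/2 = -½*1 = -½)
(5 - 78)² - x(-27) = (5 - 78)² - 1*(-½) = (-73)² + ½ = 5329 + ½ = 10659/2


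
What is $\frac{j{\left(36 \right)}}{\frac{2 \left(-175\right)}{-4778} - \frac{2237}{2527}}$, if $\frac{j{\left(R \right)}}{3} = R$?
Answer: $- \frac{162999081}{1225492} \approx -133.01$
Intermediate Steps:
$j{\left(R \right)} = 3 R$
$\frac{j{\left(36 \right)}}{\frac{2 \left(-175\right)}{-4778} - \frac{2237}{2527}} = \frac{3 \cdot 36}{\frac{2 \left(-175\right)}{-4778} - \frac{2237}{2527}} = \frac{108}{\left(-350\right) \left(- \frac{1}{4778}\right) - \frac{2237}{2527}} = \frac{108}{\frac{175}{2389} - \frac{2237}{2527}} = \frac{108}{- \frac{4901968}{6037003}} = 108 \left(- \frac{6037003}{4901968}\right) = - \frac{162999081}{1225492}$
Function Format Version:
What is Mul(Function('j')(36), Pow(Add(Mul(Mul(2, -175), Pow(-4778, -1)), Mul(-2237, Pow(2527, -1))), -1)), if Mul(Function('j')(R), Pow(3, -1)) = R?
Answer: Rational(-162999081, 1225492) ≈ -133.01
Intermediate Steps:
Function('j')(R) = Mul(3, R)
Mul(Function('j')(36), Pow(Add(Mul(Mul(2, -175), Pow(-4778, -1)), Mul(-2237, Pow(2527, -1))), -1)) = Mul(Mul(3, 36), Pow(Add(Mul(Mul(2, -175), Pow(-4778, -1)), Mul(-2237, Pow(2527, -1))), -1)) = Mul(108, Pow(Add(Mul(-350, Rational(-1, 4778)), Mul(-2237, Rational(1, 2527))), -1)) = Mul(108, Pow(Add(Rational(175, 2389), Rational(-2237, 2527)), -1)) = Mul(108, Pow(Rational(-4901968, 6037003), -1)) = Mul(108, Rational(-6037003, 4901968)) = Rational(-162999081, 1225492)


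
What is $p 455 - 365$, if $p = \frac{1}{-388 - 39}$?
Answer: $- \frac{22330}{61} \approx -366.07$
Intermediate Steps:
$p = - \frac{1}{427}$ ($p = \frac{1}{-427} = - \frac{1}{427} \approx -0.0023419$)
$p 455 - 365 = \left(- \frac{1}{427}\right) 455 - 365 = - \frac{65}{61} - 365 = - \frac{22330}{61}$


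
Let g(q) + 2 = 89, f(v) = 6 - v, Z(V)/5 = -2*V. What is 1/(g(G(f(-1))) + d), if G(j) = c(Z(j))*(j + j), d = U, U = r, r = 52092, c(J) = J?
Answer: 1/52179 ≈ 1.9165e-5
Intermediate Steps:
Z(V) = -10*V (Z(V) = 5*(-2*V) = -10*V)
U = 52092
d = 52092
G(j) = -20*j² (G(j) = (-10*j)*(j + j) = (-10*j)*(2*j) = -20*j²)
g(q) = 87 (g(q) = -2 + 89 = 87)
1/(g(G(f(-1))) + d) = 1/(87 + 52092) = 1/52179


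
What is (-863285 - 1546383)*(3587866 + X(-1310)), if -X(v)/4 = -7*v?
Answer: -8557179266248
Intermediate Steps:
X(v) = 28*v (X(v) = -(-28)*v = 28*v)
(-863285 - 1546383)*(3587866 + X(-1310)) = (-863285 - 1546383)*(3587866 + 28*(-1310)) = -2409668*(3587866 - 36680) = -2409668*3551186 = -8557179266248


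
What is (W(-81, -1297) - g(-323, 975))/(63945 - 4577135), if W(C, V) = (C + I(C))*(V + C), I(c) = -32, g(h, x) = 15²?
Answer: -155489/4513190 ≈ -0.034452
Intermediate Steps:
g(h, x) = 225
W(C, V) = (-32 + C)*(C + V) (W(C, V) = (C - 32)*(V + C) = (-32 + C)*(C + V))
(W(-81, -1297) - g(-323, 975))/(63945 - 4577135) = (((-81)² - 32*(-81) - 32*(-1297) - 81*(-1297)) - 1*225)/(63945 - 4577135) = ((6561 + 2592 + 41504 + 105057) - 225)/(-4513190) = (155714 - 225)*(-1/4513190) = 155489*(-1/4513190) = -155489/4513190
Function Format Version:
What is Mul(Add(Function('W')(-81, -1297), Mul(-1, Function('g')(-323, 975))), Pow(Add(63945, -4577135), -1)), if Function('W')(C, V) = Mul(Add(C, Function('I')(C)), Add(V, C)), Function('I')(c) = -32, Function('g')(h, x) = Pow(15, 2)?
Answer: Rational(-155489, 4513190) ≈ -0.034452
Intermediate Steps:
Function('g')(h, x) = 225
Function('W')(C, V) = Mul(Add(-32, C), Add(C, V)) (Function('W')(C, V) = Mul(Add(C, -32), Add(V, C)) = Mul(Add(-32, C), Add(C, V)))
Mul(Add(Function('W')(-81, -1297), Mul(-1, Function('g')(-323, 975))), Pow(Add(63945, -4577135), -1)) = Mul(Add(Add(Pow(-81, 2), Mul(-32, -81), Mul(-32, -1297), Mul(-81, -1297)), Mul(-1, 225)), Pow(Add(63945, -4577135), -1)) = Mul(Add(Add(6561, 2592, 41504, 105057), -225), Pow(-4513190, -1)) = Mul(Add(155714, -225), Rational(-1, 4513190)) = Mul(155489, Rational(-1, 4513190)) = Rational(-155489, 4513190)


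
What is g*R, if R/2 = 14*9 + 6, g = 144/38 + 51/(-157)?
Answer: 2728440/2983 ≈ 914.66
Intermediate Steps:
g = 10335/2983 (g = 144*(1/38) + 51*(-1/157) = 72/19 - 51/157 = 10335/2983 ≈ 3.4646)
R = 264 (R = 2*(14*9 + 6) = 2*(126 + 6) = 2*132 = 264)
g*R = (10335/2983)*264 = 2728440/2983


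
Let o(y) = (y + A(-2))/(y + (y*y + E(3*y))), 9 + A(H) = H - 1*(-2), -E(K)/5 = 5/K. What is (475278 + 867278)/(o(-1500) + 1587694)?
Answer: 271686345611278/321293696968037 ≈ 0.84560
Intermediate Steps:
E(K) = -25/K
A(H) = -7 + H (A(H) = -9 + (H - 1*(-2)) = -9 + (H + 2) = -9 + (2 + H) = -7 + H)
o(y) = (-9 + y)/(y + y**2 - 25/(3*y)) (o(y) = (y + (-7 - 2))/(y + (y*y - 25*1/(3*y))) = (y - 9)/(y + (y**2 - 25/(3*y))) = (-9 + y)/(y + (y**2 - 25/(3*y))) = (-9 + y)/(y + y**2 - 25/(3*y)))
(475278 + 867278)/(o(-1500) + 1587694) = (475278 + 867278)/(3*(-1500)*(-9 - 1500)/(-25 + 3*(-1500)**2*(1 - 1500)) + 1587694) = 1342556/(3*(-1500)*(-1509)/(-25 + 3*2250000*(-1499)) + 1587694) = 1342556/(3*(-1500)*(-1509)/(-25 - 10118250000) + 1587694) = 1342556/(3*(-1500)*(-1509)/(-10118250025) + 1587694) = 1342556/(3*(-1500)*(-1/10118250025)*(-1509) + 1587694) = 1342556/(-271620/404730001 + 1587694) = 1342556/(642587393936074/404730001) = 1342556*(404730001/642587393936074) = 271686345611278/321293696968037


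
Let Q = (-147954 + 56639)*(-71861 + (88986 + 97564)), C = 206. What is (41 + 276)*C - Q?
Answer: 10472891337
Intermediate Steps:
Q = -10472826035 (Q = -91315*(-71861 + 186550) = -91315*114689 = -10472826035)
(41 + 276)*C - Q = (41 + 276)*206 - 1*(-10472826035) = 317*206 + 10472826035 = 65302 + 10472826035 = 10472891337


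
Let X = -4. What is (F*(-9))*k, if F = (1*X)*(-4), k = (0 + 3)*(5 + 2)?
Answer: -3024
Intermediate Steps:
k = 21 (k = 3*7 = 21)
F = 16 (F = (1*(-4))*(-4) = -4*(-4) = 16)
(F*(-9))*k = (16*(-9))*21 = -144*21 = -3024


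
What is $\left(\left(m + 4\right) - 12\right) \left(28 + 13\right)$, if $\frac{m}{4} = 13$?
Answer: $1804$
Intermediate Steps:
$m = 52$ ($m = 4 \cdot 13 = 52$)
$\left(\left(m + 4\right) - 12\right) \left(28 + 13\right) = \left(\left(52 + 4\right) - 12\right) \left(28 + 13\right) = \left(56 - 12\right) 41 = 44 \cdot 41 = 1804$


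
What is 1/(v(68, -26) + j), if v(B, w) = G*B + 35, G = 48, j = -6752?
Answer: -1/3453 ≈ -0.00028960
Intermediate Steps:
v(B, w) = 35 + 48*B (v(B, w) = 48*B + 35 = 35 + 48*B)
1/(v(68, -26) + j) = 1/((35 + 48*68) - 6752) = 1/((35 + 3264) - 6752) = 1/(3299 - 6752) = 1/(-3453) = -1/3453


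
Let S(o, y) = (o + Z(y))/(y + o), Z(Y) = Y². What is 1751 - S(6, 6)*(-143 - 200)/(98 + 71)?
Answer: 594239/338 ≈ 1758.1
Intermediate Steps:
S(o, y) = (o + y²)/(o + y) (S(o, y) = (o + y²)/(y + o) = (o + y²)/(o + y))
1751 - S(6, 6)*(-143 - 200)/(98 + 71) = 1751 - (6 + 6²)/(6 + 6)*(-143 - 200)/(98 + 71) = 1751 - (6 + 36)/12*(-343/169) = 1751 - (1/12)*42*(-343*1/169) = 1751 - 7*(-343)/(2*169) = 1751 - 1*(-2401/338) = 1751 + 2401/338 = 594239/338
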